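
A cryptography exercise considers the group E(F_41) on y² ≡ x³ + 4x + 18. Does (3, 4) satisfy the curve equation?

yes

y² = 4² ≡ 16; x³ + 4x + 18 = 57 ≡ 16 (mod 41). 16 = 16.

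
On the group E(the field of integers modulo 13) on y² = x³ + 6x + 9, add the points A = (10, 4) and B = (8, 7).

(10, 4) + (8, 7). λ = (7 - 4)/(8 - 10) ≡ 3/11 mod 13. 11⁻¹ ≡ 6 (mod 13) since 11·6 = 66 ≡ 1, so λ ≡ 5.
  x = λ² - 10 - 8 = 25 - 18 ≡ 7; y = λ·(10 - 7) - 4 ≡ 11. → (7, 11)

(7, 11)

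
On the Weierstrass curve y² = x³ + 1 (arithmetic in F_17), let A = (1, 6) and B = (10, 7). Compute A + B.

(10, 10)

(1, 6) + (10, 7). λ = (7 - 6)/(10 - 1) ≡ 1/9 mod 17. 9⁻¹ ≡ 2 (mod 17) since 9·2 = 18 ≡ 1, so λ ≡ 2.
  x = λ² - 1 - 10 = 4 - 11 ≡ 10; y = λ·(1 - 10) - 6 ≡ 10. → (10, 10)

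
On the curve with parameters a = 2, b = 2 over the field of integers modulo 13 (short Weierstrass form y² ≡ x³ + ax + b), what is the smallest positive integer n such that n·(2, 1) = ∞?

2P: tangent at (2, 1): λ = (3·2² + 2)/(2·1) ≡ 1/2. 2⁻¹ ≡ 7 (mod 13) since 2·7 = 14 ≡ 1, so λ ≡ 1·7 ≡ 7.
  x = λ² - 2 - 2 = 49 - 4 ≡ 6; y = λ·(2 - 6) - 1 ≡ 10. → (6, 10)
3P: (6, 10) + (2, 1). λ = (1 - 10)/(2 - 6) ≡ 4/9 mod 13. 9⁻¹ ≡ 3 (mod 13), so λ ≡ 12.
  x = λ² - 6 - 2 = 144 - 8 ≡ 6; y = λ·(6 - 6) - 10 ≡ 3. → (6, 3)
4P: (6, 3) + (2, 1). λ = (1 - 3)/(2 - 6) ≡ 11/9 mod 13. 9⁻¹ ≡ 3 (mod 13) since 9·3 = 27 ≡ 1, so λ ≡ 7.
  x = λ² - 6 - 2 = 49 - 8 ≡ 2; y = λ·(6 - 2) - 3 ≡ 12. → (2, 12)
5P: (2, 12) + (2, 1): same x and y₁ ≡ -y₂, so the sum is ∞.
5P = ∞, so the order is 5.

5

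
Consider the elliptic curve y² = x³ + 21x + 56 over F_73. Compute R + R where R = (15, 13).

tangent at (15, 13): λ = (3·15² + 21)/(2·13) ≡ 39/26. 26⁻¹ ≡ 59 (mod 73), so λ ≡ 39·59 ≡ 38.
  x = λ² - 15 - 15 = 1444 - 30 ≡ 27; y = λ·(15 - 27) - 13 ≡ 42. → (27, 42)

(27, 42)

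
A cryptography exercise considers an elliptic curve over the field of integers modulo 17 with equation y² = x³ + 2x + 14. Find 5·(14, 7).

Write G = (14, 7).
Repeated addition: build up to 5G.
2G: tangent at (14, 7): λ = (3·14² + 2)/(2·7) ≡ 12/14. 14⁻¹ ≡ 11 (mod 17) since 14·11 = 154 ≡ 1, so λ ≡ 12·11 ≡ 13.
  x = λ² - 14 - 14 = 169 - 28 ≡ 5; y = λ·(14 - 5) - 7 ≡ 8. → (5, 8)
3G: (5, 8) + (14, 7). λ = (7 - 8)/(14 - 5) ≡ 16/9 mod 17. 9⁻¹ ≡ 2 (mod 17) since 9·2 = 18 ≡ 1, so λ ≡ 15.
  x = λ² - 5 - 14 = 225 - 19 ≡ 2; y = λ·(5 - 2) - 8 ≡ 3. → (2, 3)
4G: (2, 3) + (14, 7). λ = (7 - 3)/(14 - 2) ≡ 4/12 mod 17. 12⁻¹ ≡ 10 (mod 17), so λ ≡ 6.
  x = λ² - 2 - 14 = 36 - 16 ≡ 3; y = λ·(2 - 3) - 3 ≡ 8. → (3, 8)
5G: (3, 8) + (14, 7). λ = (7 - 8)/(14 - 3) ≡ 16/11 mod 17. 11⁻¹ ≡ 14 (mod 17) since 11·14 = 154 ≡ 1, so λ ≡ 3.
  x = λ² - 3 - 14 = 9 - 17 ≡ 9; y = λ·(3 - 9) - 8 ≡ 8. → (9, 8)

(9, 8)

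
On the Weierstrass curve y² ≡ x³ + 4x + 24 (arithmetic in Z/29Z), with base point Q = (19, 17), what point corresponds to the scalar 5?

Double-and-add on 5 = (101)₂. Start with Q = (19, 17) for the leading 1-bit.
double: tangent at (19, 17): λ = (3·19² + 4)/(2·17) ≡ 14/5. 5⁻¹ ≡ 6 (mod 29) since 5·6 = 30 ≡ 1, so λ ≡ 14·6 ≡ 26.
  x = λ² - 19 - 19 = 676 - 38 ≡ 0; y = λ·(19 - 0) - 17 ≡ 13. → (0, 13)
double: tangent at (0, 13): λ = (3·0² + 4)/(2·13) ≡ 4/26. 26⁻¹ ≡ 19 (mod 29), so λ ≡ 4·19 ≡ 18.
  x = λ² - 0 - 0 = 324 - 0 ≡ 5; y = λ·(0 - 5) - 13 ≡ 13. → (5, 13)
add Q: (5, 13) + (19, 17). λ = (17 - 13)/(19 - 5) ≡ 4/14 mod 29. 14⁻¹ ≡ 27 (mod 29), so λ ≡ 21.
  x = λ² - 5 - 19 = 441 - 24 ≡ 11; y = λ·(5 - 11) - 13 ≡ 6. → (11, 6)

(11, 6)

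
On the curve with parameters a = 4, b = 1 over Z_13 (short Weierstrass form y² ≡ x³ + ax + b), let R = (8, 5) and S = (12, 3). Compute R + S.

(8, 5) + (12, 3). λ = (3 - 5)/(12 - 8) ≡ 11/4 mod 13. 4⁻¹ ≡ 10 (mod 13), so λ ≡ 6.
  x = λ² - 8 - 12 = 36 - 20 ≡ 3; y = λ·(8 - 3) - 5 ≡ 12. → (3, 12)

(3, 12)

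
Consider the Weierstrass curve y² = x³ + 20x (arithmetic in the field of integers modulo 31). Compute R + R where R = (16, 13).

tangent at (16, 13): λ = (3·16² + 20)/(2·13) ≡ 13/26. 26⁻¹ ≡ 6 (mod 31), so λ ≡ 13·6 ≡ 16.
  x = λ² - 16 - 16 = 256 - 32 ≡ 7; y = λ·(16 - 7) - 13 ≡ 7. → (7, 7)

(7, 7)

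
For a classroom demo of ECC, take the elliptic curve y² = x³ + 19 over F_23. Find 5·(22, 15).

(2, 2)

Write G = (22, 15).
Repeated addition: build up to 5G.
2G: tangent at (22, 15): λ = (3·22² + 0)/(2·15) ≡ 3/7. 7⁻¹ ≡ 10 (mod 23), so λ ≡ 3·10 ≡ 7.
  x = λ² - 22 - 22 = 49 - 44 ≡ 5; y = λ·(22 - 5) - 15 ≡ 12. → (5, 12)
3G: (5, 12) + (22, 15). λ = (15 - 12)/(22 - 5) ≡ 3/17 mod 23. 17⁻¹ ≡ 19 (mod 23), so λ ≡ 11.
  x = λ² - 5 - 22 = 121 - 27 ≡ 2; y = λ·(5 - 2) - 12 ≡ 21. → (2, 21)
4G: (2, 21) + (22, 15). λ = (15 - 21)/(22 - 2) ≡ 17/20 mod 23. 20⁻¹ ≡ 15 (mod 23), so λ ≡ 2.
  x = λ² - 2 - 22 = 4 - 24 ≡ 3; y = λ·(2 - 3) - 21 ≡ 0. → (3, 0)
5G: (3, 0) + (22, 15). λ = (15 - 0)/(22 - 3) ≡ 15/19 mod 23. 19⁻¹ ≡ 17 (mod 23) since 19·17 = 323 ≡ 1, so λ ≡ 2.
  x = λ² - 3 - 22 = 4 - 25 ≡ 2; y = λ·(3 - 2) - 0 ≡ 2. → (2, 2)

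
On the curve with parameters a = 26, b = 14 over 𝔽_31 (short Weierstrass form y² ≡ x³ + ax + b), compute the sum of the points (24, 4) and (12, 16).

(24, 4) + (12, 16). λ = (16 - 4)/(12 - 24) ≡ 12/19 mod 31. 19⁻¹ ≡ 18 (mod 31), so λ ≡ 30.
  x = λ² - 24 - 12 = 900 - 36 ≡ 27; y = λ·(24 - 27) - 4 ≡ 30. → (27, 30)

(27, 30)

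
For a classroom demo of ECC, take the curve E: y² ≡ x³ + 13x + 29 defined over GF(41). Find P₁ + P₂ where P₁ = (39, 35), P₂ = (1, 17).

(37, 35)

(39, 35) + (1, 17). λ = (17 - 35)/(1 - 39) ≡ 23/3 mod 41. 3⁻¹ ≡ 14 (mod 41), so λ ≡ 35.
  x = λ² - 39 - 1 = 1225 - 40 ≡ 37; y = λ·(39 - 37) - 35 ≡ 35. → (37, 35)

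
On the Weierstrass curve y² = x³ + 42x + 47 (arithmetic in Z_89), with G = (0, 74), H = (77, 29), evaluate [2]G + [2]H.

First 2G:
Repeated addition: build up to 2G.
2G: tangent at (0, 74): λ = (3·0² + 42)/(2·74) ≡ 42/59. 59⁻¹ ≡ 86 (mod 89), so λ ≡ 42·86 ≡ 52.
  x = λ² - 0 - 0 = 2704 - 0 ≡ 34; y = λ·(0 - 34) - 74 ≡ 27. → (34, 27)
2G = (34, 27).
Next 2H:
Repeated addition: build up to 2H.
2H: tangent at (77, 29): λ = (3·77² + 42)/(2·29) ≡ 29/58. 58⁻¹ ≡ 66 (mod 89), so λ ≡ 29·66 ≡ 45.
  x = λ² - 77 - 77 = 2025 - 154 ≡ 2; y = λ·(77 - 2) - 29 ≡ 53. → (2, 53)
2H = (2, 53).
Finally 2G + 2H:
(34, 27) + (2, 53). λ = (53 - 27)/(2 - 34) ≡ 26/57 mod 89. 57⁻¹ ≡ 25 (mod 89) since 57·25 = 1425 ≡ 1, so λ ≡ 27.
  x = λ² - 34 - 2 = 729 - 36 ≡ 70; y = λ·(34 - 70) - 27 ≡ 69. → (70, 69)

(70, 69)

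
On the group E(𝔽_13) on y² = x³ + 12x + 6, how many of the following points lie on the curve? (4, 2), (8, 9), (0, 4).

(4, 2): 2² ≡ 4, rhs ≡ 1 → off.
(8, 9): 9² ≡ 3, rhs ≡ 3 → on.
(0, 4): 4² ≡ 3, rhs ≡ 6 → off.

1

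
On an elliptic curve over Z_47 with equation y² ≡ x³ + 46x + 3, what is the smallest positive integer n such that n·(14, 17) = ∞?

10

2P: tangent at (14, 17): λ = (3·14² + 46)/(2·17) ≡ 23/34. 34⁻¹ ≡ 18 (mod 47), so λ ≡ 23·18 ≡ 38.
  x = λ² - 14 - 14 = 1444 - 28 ≡ 6; y = λ·(14 - 6) - 17 ≡ 5. → (6, 5)
3P: (6, 5) + (14, 17). λ = (17 - 5)/(14 - 6) ≡ 12/8 mod 47. 8⁻¹ ≡ 6 (mod 47), so λ ≡ 25.
  x = λ² - 6 - 14 = 625 - 20 ≡ 41; y = λ·(6 - 41) - 5 ≡ 13. → (41, 13)
4P: (41, 13) + (14, 17). λ = (17 - 13)/(14 - 41) ≡ 4/20 mod 47. 20⁻¹ ≡ 40 (mod 47), so λ ≡ 19.
  x = λ² - 41 - 14 = 361 - 55 ≡ 24; y = λ·(41 - 24) - 13 ≡ 28. → (24, 28)
5P: (24, 28) + (14, 17). λ = (17 - 28)/(14 - 24) ≡ 36/37 mod 47. 37⁻¹ ≡ 14 (mod 47), so λ ≡ 34.
  x = λ² - 24 - 14 = 1156 - 38 ≡ 37; y = λ·(24 - 37) - 28 ≡ 0. → (37, 0)
6P: (37, 0) + (14, 17). λ = (17 - 0)/(14 - 37) ≡ 17/24 mod 47. 24⁻¹ ≡ 2 (mod 47) since 24·2 = 48 ≡ 1, so λ ≡ 34.
  x = λ² - 37 - 14 = 1156 - 51 ≡ 24; y = λ·(37 - 24) - 0 ≡ 19. → (24, 19)
7P: (24, 19) + (14, 17). λ = (17 - 19)/(14 - 24) ≡ 45/37 mod 47. 37⁻¹ ≡ 14 (mod 47), so λ ≡ 19.
  x = λ² - 24 - 14 = 361 - 38 ≡ 41; y = λ·(24 - 41) - 19 ≡ 34. → (41, 34)
8P: (41, 34) + (14, 17). λ = (17 - 34)/(14 - 41) ≡ 30/20 mod 47. 20⁻¹ ≡ 40 (mod 47), so λ ≡ 25.
  x = λ² - 41 - 14 = 625 - 55 ≡ 6; y = λ·(41 - 6) - 34 ≡ 42. → (6, 42)
9P: (6, 42) + (14, 17). λ = (17 - 42)/(14 - 6) ≡ 22/8 mod 47. 8⁻¹ ≡ 6 (mod 47), so λ ≡ 38.
  x = λ² - 6 - 14 = 1444 - 20 ≡ 14; y = λ·(6 - 14) - 42 ≡ 30. → (14, 30)
10P: (14, 30) + (14, 17): same x and y₁ ≡ -y₂, so the sum is ∞.
10P = ∞, so the order is 10.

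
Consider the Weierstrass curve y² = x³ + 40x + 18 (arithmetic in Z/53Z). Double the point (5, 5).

tangent at (5, 5): λ = (3·5² + 40)/(2·5) ≡ 9/10. 10⁻¹ ≡ 16 (mod 53), so λ ≡ 9·16 ≡ 38.
  x = λ² - 5 - 5 = 1444 - 10 ≡ 3; y = λ·(5 - 3) - 5 ≡ 18. → (3, 18)

(3, 18)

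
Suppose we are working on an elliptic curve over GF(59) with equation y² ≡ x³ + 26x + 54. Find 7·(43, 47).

(29, 57)

Write G = (43, 47).
Repeated addition: build up to 7G.
2G: tangent at (43, 47): λ = (3·43² + 26)/(2·47) ≡ 27/35. 35⁻¹ ≡ 27 (mod 59) since 35·27 = 945 ≡ 1, so λ ≡ 27·27 ≡ 21.
  x = λ² - 43 - 43 = 441 - 86 ≡ 1; y = λ·(43 - 1) - 47 ≡ 9. → (1, 9)
3G: (1, 9) + (43, 47). λ = (47 - 9)/(43 - 1) ≡ 38/42 mod 59. 42⁻¹ ≡ 52 (mod 59) since 42·52 = 2184 ≡ 1, so λ ≡ 29.
  x = λ² - 1 - 43 = 841 - 44 ≡ 30; y = λ·(1 - 30) - 9 ≡ 35. → (30, 35)
4G: (30, 35) + (43, 47). λ = (47 - 35)/(43 - 30) ≡ 12/13 mod 59. 13⁻¹ ≡ 50 (mod 59), so λ ≡ 10.
  x = λ² - 30 - 43 = 100 - 73 ≡ 27; y = λ·(30 - 27) - 35 ≡ 54. → (27, 54)
5G: (27, 54) + (43, 47). λ = (47 - 54)/(43 - 27) ≡ 52/16 mod 59. 16⁻¹ ≡ 48 (mod 59), so λ ≡ 18.
  x = λ² - 27 - 43 = 324 - 70 ≡ 18; y = λ·(27 - 18) - 54 ≡ 49. → (18, 49)
6G: (18, 49) + (43, 47). λ = (47 - 49)/(43 - 18) ≡ 57/25 mod 59. 25⁻¹ ≡ 26 (mod 59), so λ ≡ 7.
  x = λ² - 18 - 43 = 49 - 61 ≡ 47; y = λ·(18 - 47) - 49 ≡ 43. → (47, 43)
7G: (47, 43) + (43, 47). λ = (47 - 43)/(43 - 47) ≡ 4/55 mod 59. 55⁻¹ ≡ 44 (mod 59), so λ ≡ 58.
  x = λ² - 47 - 43 = 3364 - 90 ≡ 29; y = λ·(47 - 29) - 43 ≡ 57. → (29, 57)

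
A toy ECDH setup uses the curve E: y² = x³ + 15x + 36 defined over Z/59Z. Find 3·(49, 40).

Write P = (49, 40).
Repeated addition: build up to 3P.
2P: tangent at (49, 40): λ = (3·49² + 15)/(2·40) ≡ 20/21. 21⁻¹ ≡ 45 (mod 59), so λ ≡ 20·45 ≡ 15.
  x = λ² - 49 - 49 = 225 - 98 ≡ 9; y = λ·(49 - 9) - 40 ≡ 29. → (9, 29)
3P: (9, 29) + (49, 40). λ = (40 - 29)/(49 - 9) ≡ 11/40 mod 59. 40⁻¹ ≡ 31 (mod 59) since 40·31 = 1240 ≡ 1, so λ ≡ 46.
  x = λ² - 9 - 49 = 2116 - 58 ≡ 52; y = λ·(9 - 52) - 29 ≡ 58. → (52, 58)

(52, 58)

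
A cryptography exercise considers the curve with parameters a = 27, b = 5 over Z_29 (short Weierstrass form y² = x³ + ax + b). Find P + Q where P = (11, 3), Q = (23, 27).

(11, 3) + (23, 27). λ = (27 - 3)/(23 - 11) ≡ 24/12 mod 29. 12⁻¹ ≡ 17 (mod 29) since 12·17 = 204 ≡ 1, so λ ≡ 2.
  x = λ² - 11 - 23 = 4 - 34 ≡ 28; y = λ·(11 - 28) - 3 ≡ 21. → (28, 21)

(28, 21)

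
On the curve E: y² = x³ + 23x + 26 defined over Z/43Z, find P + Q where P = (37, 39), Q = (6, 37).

(37, 39) + (6, 37). λ = (37 - 39)/(6 - 37) ≡ 41/12 mod 43. 12⁻¹ ≡ 18 (mod 43) since 12·18 = 216 ≡ 1, so λ ≡ 7.
  x = λ² - 37 - 6 = 49 - 43 ≡ 6; y = λ·(37 - 6) - 39 ≡ 6. → (6, 6)

(6, 6)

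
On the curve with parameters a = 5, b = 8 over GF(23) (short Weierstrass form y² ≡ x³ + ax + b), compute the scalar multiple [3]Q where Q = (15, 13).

Repeated addition: build up to 3Q.
2Q: tangent at (15, 13): λ = (3·15² + 5)/(2·13) ≡ 13/3. 3⁻¹ ≡ 8 (mod 23), so λ ≡ 13·8 ≡ 12.
  x = λ² - 15 - 15 = 144 - 30 ≡ 22; y = λ·(15 - 22) - 13 ≡ 18. → (22, 18)
3Q: (22, 18) + (15, 13). λ = (13 - 18)/(15 - 22) ≡ 18/16 mod 23. 16⁻¹ ≡ 13 (mod 23), so λ ≡ 4.
  x = λ² - 22 - 15 = 16 - 37 ≡ 2; y = λ·(22 - 2) - 18 ≡ 16. → (2, 16)

(2, 16)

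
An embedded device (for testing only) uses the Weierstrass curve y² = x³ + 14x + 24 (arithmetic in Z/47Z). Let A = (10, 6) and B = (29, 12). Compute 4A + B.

First 4A:
Repeated addition: build up to 4A.
2A: tangent at (10, 6): λ = (3·10² + 14)/(2·6) ≡ 32/12. 12⁻¹ ≡ 4 (mod 47), so λ ≡ 32·4 ≡ 34.
  x = λ² - 10 - 10 = 1156 - 20 ≡ 8; y = λ·(10 - 8) - 6 ≡ 15. → (8, 15)
3A: (8, 15) + (10, 6). λ = (6 - 15)/(10 - 8) ≡ 38/2 mod 47. 2⁻¹ ≡ 24 (mod 47), so λ ≡ 19.
  x = λ² - 8 - 10 = 361 - 18 ≡ 14; y = λ·(8 - 14) - 15 ≡ 12. → (14, 12)
4A: (14, 12) + (10, 6). λ = (6 - 12)/(10 - 14) ≡ 41/43 mod 47. 43⁻¹ ≡ 35 (mod 47), so λ ≡ 25.
  x = λ² - 14 - 10 = 625 - 24 ≡ 37; y = λ·(14 - 37) - 12 ≡ 24. → (37, 24)
4A = (37, 24).
Finally 4A + B:
(37, 24) + (29, 12). λ = (12 - 24)/(29 - 37) ≡ 35/39 mod 47. 39⁻¹ ≡ 41 (mod 47), so λ ≡ 25.
  x = λ² - 37 - 29 = 625 - 66 ≡ 42; y = λ·(37 - 42) - 24 ≡ 39. → (42, 39)

(42, 39)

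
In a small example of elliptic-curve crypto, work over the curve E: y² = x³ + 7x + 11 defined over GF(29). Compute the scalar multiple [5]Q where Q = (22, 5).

(8, 17)

Double-and-add on 5 = (101)₂. Start with Q = (22, 5) for the leading 1-bit.
double: tangent at (22, 5): λ = (3·22² + 7)/(2·5) ≡ 9/10. 10⁻¹ ≡ 3 (mod 29), so λ ≡ 9·3 ≡ 27.
  x = λ² - 22 - 22 = 729 - 44 ≡ 18; y = λ·(22 - 18) - 5 ≡ 16. → (18, 16)
double: tangent at (18, 16): λ = (3·18² + 7)/(2·16) ≡ 22/3. 3⁻¹ ≡ 10 (mod 29) since 3·10 = 30 ≡ 1, so λ ≡ 22·10 ≡ 17.
  x = λ² - 18 - 18 = 289 - 36 ≡ 21; y = λ·(18 - 21) - 16 ≡ 20. → (21, 20)
add Q: (21, 20) + (22, 5). λ = (5 - 20)/(22 - 21) ≡ 14/1 mod 29. 1⁻¹ ≡ 1 (mod 29), so λ ≡ 14.
  x = λ² - 21 - 22 = 196 - 43 ≡ 8; y = λ·(21 - 8) - 20 ≡ 17. → (8, 17)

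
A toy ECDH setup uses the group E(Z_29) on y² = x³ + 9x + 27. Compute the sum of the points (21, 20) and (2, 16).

(21, 20) + (2, 16). λ = (16 - 20)/(2 - 21) ≡ 25/10 mod 29. 10⁻¹ ≡ 3 (mod 29) since 10·3 = 30 ≡ 1, so λ ≡ 17.
  x = λ² - 21 - 2 = 289 - 23 ≡ 5; y = λ·(21 - 5) - 20 ≡ 20. → (5, 20)

(5, 20)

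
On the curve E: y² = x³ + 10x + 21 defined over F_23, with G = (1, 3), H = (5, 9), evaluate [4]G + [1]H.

(12, 11)

First 4G:
Double-and-add on 4 = (100)₂. Start with G = (1, 3) for the leading 1-bit.
double: tangent at (1, 3): λ = (3·1² + 10)/(2·3) ≡ 13/6. 6⁻¹ ≡ 4 (mod 23), so λ ≡ 13·4 ≡ 6.
  x = λ² - 1 - 1 = 36 - 2 ≡ 11; y = λ·(1 - 11) - 3 ≡ 6. → (11, 6)
double: tangent at (11, 6): λ = (3·11² + 10)/(2·6) ≡ 5/12. 12⁻¹ ≡ 2 (mod 23) since 12·2 = 24 ≡ 1, so λ ≡ 5·2 ≡ 10.
  x = λ² - 11 - 11 = 100 - 22 ≡ 9; y = λ·(11 - 9) - 6 ≡ 14. → (9, 14)
4G = (9, 14).
Finally 4G + H:
(9, 14) + (5, 9). λ = (9 - 14)/(5 - 9) ≡ 18/19 mod 23. 19⁻¹ ≡ 17 (mod 23), so λ ≡ 7.
  x = λ² - 9 - 5 = 49 - 14 ≡ 12; y = λ·(9 - 12) - 14 ≡ 11. → (12, 11)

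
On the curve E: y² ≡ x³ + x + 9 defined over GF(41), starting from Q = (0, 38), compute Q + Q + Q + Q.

Repeated addition: build up to 4Q.
2Q: tangent at (0, 38): λ = (3·0² + 1)/(2·38) ≡ 1/35. 35⁻¹ ≡ 34 (mod 41), so λ ≡ 1·34 ≡ 34.
  x = λ² - 0 - 0 = 1156 - 0 ≡ 8; y = λ·(0 - 8) - 38 ≡ 18. → (8, 18)
3Q: (8, 18) + (0, 38). λ = (38 - 18)/(0 - 8) ≡ 20/33 mod 41. 33⁻¹ ≡ 5 (mod 41) since 33·5 = 165 ≡ 1, so λ ≡ 18.
  x = λ² - 8 - 0 = 324 - 8 ≡ 29; y = λ·(8 - 29) - 18 ≡ 14. → (29, 14)
4Q: (29, 14) + (0, 38). λ = (38 - 14)/(0 - 29) ≡ 24/12 mod 41. 12⁻¹ ≡ 24 (mod 41) since 12·24 = 288 ≡ 1, so λ ≡ 2.
  x = λ² - 29 - 0 = 4 - 29 ≡ 16; y = λ·(29 - 16) - 14 ≡ 12. → (16, 12)

(16, 12)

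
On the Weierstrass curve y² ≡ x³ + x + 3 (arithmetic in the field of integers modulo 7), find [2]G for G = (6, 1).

tangent at (6, 1): λ = (3·6² + 1)/(2·1) ≡ 4/2. 2⁻¹ ≡ 4 (mod 7), so λ ≡ 4·4 ≡ 2.
  x = λ² - 6 - 6 = 4 - 12 ≡ 6; y = λ·(6 - 6) - 1 ≡ 6. → (6, 6)

(6, 6)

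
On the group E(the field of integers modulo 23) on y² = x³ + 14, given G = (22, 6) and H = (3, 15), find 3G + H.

First 3G:
Repeated addition: build up to 3G.
2G: tangent at (22, 6): λ = (3·22² + 0)/(2·6) ≡ 3/12. 12⁻¹ ≡ 2 (mod 23), so λ ≡ 3·2 ≡ 6.
  x = λ² - 22 - 22 = 36 - 44 ≡ 15; y = λ·(22 - 15) - 6 ≡ 13. → (15, 13)
3G: (15, 13) + (22, 6). λ = (6 - 13)/(22 - 15) ≡ 16/7 mod 23. 7⁻¹ ≡ 10 (mod 23) since 7·10 = 70 ≡ 1, so λ ≡ 22.
  x = λ² - 15 - 22 = 484 - 37 ≡ 10; y = λ·(15 - 10) - 13 ≡ 5. → (10, 5)
3G = (10, 5).
Finally 3G + H:
(10, 5) + (3, 15). λ = (15 - 5)/(3 - 10) ≡ 10/16 mod 23. 16⁻¹ ≡ 13 (mod 23), so λ ≡ 15.
  x = λ² - 10 - 3 = 225 - 13 ≡ 5; y = λ·(10 - 5) - 5 ≡ 1. → (5, 1)

(5, 1)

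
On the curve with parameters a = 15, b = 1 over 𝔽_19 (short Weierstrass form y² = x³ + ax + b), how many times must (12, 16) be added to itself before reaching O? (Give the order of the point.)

5

2P: tangent at (12, 16): λ = (3·12² + 15)/(2·16) ≡ 10/13. 13⁻¹ ≡ 3 (mod 19), so λ ≡ 10·3 ≡ 11.
  x = λ² - 12 - 12 = 121 - 24 ≡ 2; y = λ·(12 - 2) - 16 ≡ 18. → (2, 18)
3P: (2, 18) + (12, 16). λ = (16 - 18)/(12 - 2) ≡ 17/10 mod 19. 10⁻¹ ≡ 2 (mod 19) since 10·2 = 20 ≡ 1, so λ ≡ 15.
  x = λ² - 2 - 12 = 225 - 14 ≡ 2; y = λ·(2 - 2) - 18 ≡ 1. → (2, 1)
4P: (2, 1) + (12, 16). λ = (16 - 1)/(12 - 2) ≡ 15/10 mod 19. 10⁻¹ ≡ 2 (mod 19), so λ ≡ 11.
  x = λ² - 2 - 12 = 121 - 14 ≡ 12; y = λ·(2 - 12) - 1 ≡ 3. → (12, 3)
5P: (12, 3) + (12, 16): same x and y₁ ≡ -y₂, so the sum is O.
5P = O, so the order is 5.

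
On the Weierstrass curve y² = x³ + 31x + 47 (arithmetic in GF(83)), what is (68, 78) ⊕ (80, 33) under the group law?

(68, 78) + (80, 33). λ = (33 - 78)/(80 - 68) ≡ 38/12 mod 83. 12⁻¹ ≡ 7 (mod 83) since 12·7 = 84 ≡ 1, so λ ≡ 17.
  x = λ² - 68 - 80 = 289 - 148 ≡ 58; y = λ·(68 - 58) - 78 ≡ 9. → (58, 9)

(58, 9)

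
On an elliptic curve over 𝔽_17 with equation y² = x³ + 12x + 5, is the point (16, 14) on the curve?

y² = 14² ≡ 9; x³ + 12x + 5 = 4293 ≡ 9 (mod 17). 9 = 9.

yes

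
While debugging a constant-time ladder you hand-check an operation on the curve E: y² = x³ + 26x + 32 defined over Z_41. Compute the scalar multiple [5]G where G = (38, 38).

(26, 11)

Repeated addition: build up to 5G.
2G: tangent at (38, 38): λ = (3·38² + 26)/(2·38) ≡ 12/35. 35⁻¹ ≡ 34 (mod 41) since 35·34 = 1190 ≡ 1, so λ ≡ 12·34 ≡ 39.
  x = λ² - 38 - 38 = 1521 - 76 ≡ 10; y = λ·(38 - 10) - 38 ≡ 29. → (10, 29)
3G: (10, 29) + (38, 38). λ = (38 - 29)/(38 - 10) ≡ 9/28 mod 41. 28⁻¹ ≡ 22 (mod 41), so λ ≡ 34.
  x = λ² - 10 - 38 = 1156 - 48 ≡ 1; y = λ·(10 - 1) - 29 ≡ 31. → (1, 31)
4G: (1, 31) + (38, 38). λ = (38 - 31)/(38 - 1) ≡ 7/37 mod 41. 37⁻¹ ≡ 10 (mod 41), so λ ≡ 29.
  x = λ² - 1 - 38 = 841 - 39 ≡ 23; y = λ·(1 - 23) - 31 ≡ 28. → (23, 28)
5G: (23, 28) + (38, 38). λ = (38 - 28)/(38 - 23) ≡ 10/15 mod 41. 15⁻¹ ≡ 11 (mod 41), so λ ≡ 28.
  x = λ² - 23 - 38 = 784 - 61 ≡ 26; y = λ·(23 - 26) - 28 ≡ 11. → (26, 11)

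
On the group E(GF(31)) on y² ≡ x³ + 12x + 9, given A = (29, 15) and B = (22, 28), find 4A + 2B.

O

First 4A:
Double-and-add on 4 = (100)₂. Start with A = (29, 15) for the leading 1-bit.
double: tangent at (29, 15): λ = (3·29² + 12)/(2·15) ≡ 24/30. 30⁻¹ ≡ 30 (mod 31), so λ ≡ 24·30 ≡ 7.
  x = λ² - 29 - 29 = 49 - 58 ≡ 22; y = λ·(29 - 22) - 15 ≡ 3. → (22, 3)
double: tangent at (22, 3): λ = (3·22² + 12)/(2·3) ≡ 7/6. 6⁻¹ ≡ 26 (mod 31), so λ ≡ 7·26 ≡ 27.
  x = λ² - 22 - 22 = 729 - 44 ≡ 3; y = λ·(22 - 3) - 3 ≡ 14. → (3, 14)
4A = (3, 14).
Next 2B:
Repeated addition: build up to 2B.
2B: tangent at (22, 28): λ = (3·22² + 12)/(2·28) ≡ 7/25. 25⁻¹ ≡ 5 (mod 31) since 25·5 = 125 ≡ 1, so λ ≡ 7·5 ≡ 4.
  x = λ² - 22 - 22 = 16 - 44 ≡ 3; y = λ·(22 - 3) - 28 ≡ 17. → (3, 17)
2B = (3, 17).
Finally 4A + 2B:
(3, 14) + (3, 17): same x and y₁ ≡ -y₂, so the sum is 𝒪.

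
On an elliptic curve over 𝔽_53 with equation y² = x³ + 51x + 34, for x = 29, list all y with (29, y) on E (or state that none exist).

x³ + 51x + 34 = 25902 ≡ 38 (mod 53).
Square roots of 38 mod 53: 12 and 41 (since 12² = 144 ≡ 38).

12, 41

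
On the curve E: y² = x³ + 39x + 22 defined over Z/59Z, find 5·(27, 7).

(35, 37)

Write Q = (27, 7).
Double-and-add on 5 = (101)₂. Start with Q = (27, 7) for the leading 1-bit.
double: tangent at (27, 7): λ = (3·27² + 39)/(2·7) ≡ 43/14. 14⁻¹ ≡ 38 (mod 59) since 14·38 = 532 ≡ 1, so λ ≡ 43·38 ≡ 41.
  x = λ² - 27 - 27 = 1681 - 54 ≡ 34; y = λ·(27 - 34) - 7 ≡ 1. → (34, 1)
double: tangent at (34, 1): λ = (3·34² + 39)/(2·1) ≡ 26/2. 2⁻¹ ≡ 30 (mod 59) since 2·30 = 60 ≡ 1, so λ ≡ 26·30 ≡ 13.
  x = λ² - 34 - 34 = 169 - 68 ≡ 42; y = λ·(34 - 42) - 1 ≡ 13. → (42, 13)
add Q: (42, 13) + (27, 7). λ = (7 - 13)/(27 - 42) ≡ 53/44 mod 59. 44⁻¹ ≡ 55 (mod 59), so λ ≡ 24.
  x = λ² - 42 - 27 = 576 - 69 ≡ 35; y = λ·(42 - 35) - 13 ≡ 37. → (35, 37)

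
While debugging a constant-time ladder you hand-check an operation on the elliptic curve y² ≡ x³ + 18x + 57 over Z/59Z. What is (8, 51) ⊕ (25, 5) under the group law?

(47, 58)

(8, 51) + (25, 5). λ = (5 - 51)/(25 - 8) ≡ 13/17 mod 59. 17⁻¹ ≡ 7 (mod 59), so λ ≡ 32.
  x = λ² - 8 - 25 = 1024 - 33 ≡ 47; y = λ·(8 - 47) - 51 ≡ 58. → (47, 58)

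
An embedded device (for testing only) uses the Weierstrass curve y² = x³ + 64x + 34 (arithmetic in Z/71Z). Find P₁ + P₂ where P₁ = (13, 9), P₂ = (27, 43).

(34, 11)

(13, 9) + (27, 43). λ = (43 - 9)/(27 - 13) ≡ 34/14 mod 71. 14⁻¹ ≡ 66 (mod 71), so λ ≡ 43.
  x = λ² - 13 - 27 = 1849 - 40 ≡ 34; y = λ·(13 - 34) - 9 ≡ 11. → (34, 11)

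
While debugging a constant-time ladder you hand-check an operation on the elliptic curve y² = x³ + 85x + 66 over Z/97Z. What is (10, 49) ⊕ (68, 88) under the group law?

(10, 49) + (68, 88). λ = (88 - 49)/(68 - 10) ≡ 39/58 mod 97. 58⁻¹ ≡ 92 (mod 97), so λ ≡ 96.
  x = λ² - 10 - 68 = 9216 - 78 ≡ 20; y = λ·(10 - 20) - 49 ≡ 58. → (20, 58)

(20, 58)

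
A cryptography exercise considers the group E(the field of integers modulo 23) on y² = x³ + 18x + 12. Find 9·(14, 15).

(20, 0)

Write G = (14, 15).
Repeated addition: build up to 9G.
2G: tangent at (14, 15): λ = (3·14² + 18)/(2·15) ≡ 8/7. 7⁻¹ ≡ 10 (mod 23), so λ ≡ 8·10 ≡ 11.
  x = λ² - 14 - 14 = 121 - 28 ≡ 1; y = λ·(14 - 1) - 15 ≡ 13. → (1, 13)
3G: (1, 13) + (14, 15). λ = (15 - 13)/(14 - 1) ≡ 2/13 mod 23. 13⁻¹ ≡ 16 (mod 23) since 13·16 = 208 ≡ 1, so λ ≡ 9.
  x = λ² - 1 - 14 = 81 - 15 ≡ 20; y = λ·(1 - 20) - 13 ≡ 0. → (20, 0)
4G: (20, 0) + (14, 15). λ = (15 - 0)/(14 - 20) ≡ 15/17 mod 23. 17⁻¹ ≡ 19 (mod 23), so λ ≡ 9.
  x = λ² - 20 - 14 = 81 - 34 ≡ 1; y = λ·(20 - 1) - 0 ≡ 10. → (1, 10)
5G: (1, 10) + (14, 15). λ = (15 - 10)/(14 - 1) ≡ 5/13 mod 23. 13⁻¹ ≡ 16 (mod 23), so λ ≡ 11.
  x = λ² - 1 - 14 = 121 - 15 ≡ 14; y = λ·(1 - 14) - 10 ≡ 8. → (14, 8)
6G: (14, 8) + (14, 15): same x and y₁ ≡ -y₂, so the sum is the point at infinity.
7G: the point at infinity + (14, 15) = (14, 15) (identity).
8G: tangent at (14, 15): λ = (3·14² + 18)/(2·15) ≡ 8/7. 7⁻¹ ≡ 10 (mod 23), so λ ≡ 8·10 ≡ 11.
  x = λ² - 14 - 14 = 121 - 28 ≡ 1; y = λ·(14 - 1) - 15 ≡ 13. → (1, 13)
9G: (1, 13) + (14, 15). λ = (15 - 13)/(14 - 1) ≡ 2/13 mod 23. 13⁻¹ ≡ 16 (mod 23), so λ ≡ 9.
  x = λ² - 1 - 14 = 81 - 15 ≡ 20; y = λ·(1 - 20) - 13 ≡ 0. → (20, 0)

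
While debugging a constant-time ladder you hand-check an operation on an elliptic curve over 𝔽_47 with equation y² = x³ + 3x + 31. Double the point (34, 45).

tangent at (34, 45): λ = (3·34² + 3)/(2·45) ≡ 40/43. 43⁻¹ ≡ 35 (mod 47), so λ ≡ 40·35 ≡ 37.
  x = λ² - 34 - 34 = 1369 - 68 ≡ 32; y = λ·(34 - 32) - 45 ≡ 29. → (32, 29)

(32, 29)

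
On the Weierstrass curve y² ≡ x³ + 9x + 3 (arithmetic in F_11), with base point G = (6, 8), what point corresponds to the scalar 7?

Double-and-add on 7 = (111)₂. Start with G = (6, 8) for the leading 1-bit.
double: tangent at (6, 8): λ = (3·6² + 9)/(2·8) ≡ 7/5. 5⁻¹ ≡ 9 (mod 11) since 5·9 = 45 ≡ 1, so λ ≡ 7·9 ≡ 8.
  x = λ² - 6 - 6 = 64 - 12 ≡ 8; y = λ·(6 - 8) - 8 ≡ 9. → (8, 9)
add G: (8, 9) + (6, 8). λ = (8 - 9)/(6 - 8) ≡ 10/9 mod 11. 9⁻¹ ≡ 5 (mod 11) since 9·5 = 45 ≡ 1, so λ ≡ 6.
  x = λ² - 8 - 6 = 36 - 14 ≡ 0; y = λ·(8 - 0) - 9 ≡ 6. → (0, 6)
double: tangent at (0, 6): λ = (3·0² + 9)/(2·6) ≡ 9/1. 1⁻¹ ≡ 1 (mod 11) since 1·1 = 1 ≡ 1, so λ ≡ 9·1 ≡ 9.
  x = λ² - 0 - 0 = 81 - 0 ≡ 4; y = λ·(0 - 4) - 6 ≡ 2. → (4, 2)
add G: (4, 2) + (6, 8). λ = (8 - 2)/(6 - 4) ≡ 6/2 mod 11. 2⁻¹ ≡ 6 (mod 11), so λ ≡ 3.
  x = λ² - 4 - 6 = 9 - 10 ≡ 10; y = λ·(4 - 10) - 2 ≡ 2. → (10, 2)

(10, 2)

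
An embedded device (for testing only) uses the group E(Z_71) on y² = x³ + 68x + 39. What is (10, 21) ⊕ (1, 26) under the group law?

(27, 20)

(10, 21) + (1, 26). λ = (26 - 21)/(1 - 10) ≡ 5/62 mod 71. 62⁻¹ ≡ 63 (mod 71) since 62·63 = 3906 ≡ 1, so λ ≡ 31.
  x = λ² - 10 - 1 = 961 - 11 ≡ 27; y = λ·(10 - 27) - 21 ≡ 20. → (27, 20)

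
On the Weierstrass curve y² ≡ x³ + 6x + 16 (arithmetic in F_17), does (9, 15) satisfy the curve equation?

no

y² = 15² ≡ 4; x³ + 6x + 16 = 799 ≡ 0 (mod 17). 4 ≠ 0.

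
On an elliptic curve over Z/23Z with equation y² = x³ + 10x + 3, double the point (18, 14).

(0, 16)

tangent at (18, 14): λ = (3·18² + 10)/(2·14) ≡ 16/5. 5⁻¹ ≡ 14 (mod 23) since 5·14 = 70 ≡ 1, so λ ≡ 16·14 ≡ 17.
  x = λ² - 18 - 18 = 289 - 36 ≡ 0; y = λ·(18 - 0) - 14 ≡ 16. → (0, 16)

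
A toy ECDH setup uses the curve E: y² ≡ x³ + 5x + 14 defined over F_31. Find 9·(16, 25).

(30, 15)

Write Q = (16, 25).
Double-and-add on 9 = (1001)₂. Start with Q = (16, 25) for the leading 1-bit.
double: tangent at (16, 25): λ = (3·16² + 5)/(2·25) ≡ 29/19. 19⁻¹ ≡ 18 (mod 31), so λ ≡ 29·18 ≡ 26.
  x = λ² - 16 - 16 = 676 - 32 ≡ 24; y = λ·(16 - 24) - 25 ≡ 15. → (24, 15)
double: tangent at (24, 15): λ = (3·24² + 5)/(2·15) ≡ 28/30. 30⁻¹ ≡ 30 (mod 31), so λ ≡ 28·30 ≡ 3.
  x = λ² - 24 - 24 = 9 - 48 ≡ 23; y = λ·(24 - 23) - 15 ≡ 19. → (23, 19)
double: tangent at (23, 19): λ = (3·23² + 5)/(2·19) ≡ 11/7. 7⁻¹ ≡ 9 (mod 31), so λ ≡ 11·9 ≡ 6.
  x = λ² - 23 - 23 = 36 - 46 ≡ 21; y = λ·(23 - 21) - 19 ≡ 24. → (21, 24)
add Q: (21, 24) + (16, 25). λ = (25 - 24)/(16 - 21) ≡ 1/26 mod 31. 26⁻¹ ≡ 6 (mod 31), so λ ≡ 6.
  x = λ² - 21 - 16 = 36 - 37 ≡ 30; y = λ·(21 - 30) - 24 ≡ 15. → (30, 15)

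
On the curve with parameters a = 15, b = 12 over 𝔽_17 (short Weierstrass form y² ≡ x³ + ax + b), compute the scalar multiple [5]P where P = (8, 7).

(12, 13)

Repeated addition: build up to 5P.
2P: tangent at (8, 7): λ = (3·8² + 15)/(2·7) ≡ 3/14. 14⁻¹ ≡ 11 (mod 17), so λ ≡ 3·11 ≡ 16.
  x = λ² - 8 - 8 = 256 - 16 ≡ 2; y = λ·(8 - 2) - 7 ≡ 4. → (2, 4)
3P: (2, 4) + (8, 7). λ = (7 - 4)/(8 - 2) ≡ 3/6 mod 17. 6⁻¹ ≡ 3 (mod 17) since 6·3 = 18 ≡ 1, so λ ≡ 9.
  x = λ² - 2 - 8 = 81 - 10 ≡ 3; y = λ·(2 - 3) - 4 ≡ 4. → (3, 4)
4P: (3, 4) + (8, 7). λ = (7 - 4)/(8 - 3) ≡ 3/5 mod 17. 5⁻¹ ≡ 7 (mod 17), so λ ≡ 4.
  x = λ² - 3 - 8 = 16 - 11 ≡ 5; y = λ·(3 - 5) - 4 ≡ 5. → (5, 5)
5P: (5, 5) + (8, 7). λ = (7 - 5)/(8 - 5) ≡ 2/3 mod 17. 3⁻¹ ≡ 6 (mod 17) since 3·6 = 18 ≡ 1, so λ ≡ 12.
  x = λ² - 5 - 8 = 144 - 13 ≡ 12; y = λ·(5 - 12) - 5 ≡ 13. → (12, 13)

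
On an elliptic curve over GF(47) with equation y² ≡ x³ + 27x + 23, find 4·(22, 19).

Write P = (22, 19).
Repeated addition: build up to 4P.
2P: tangent at (22, 19): λ = (3·22² + 27)/(2·19) ≡ 22/38. 38⁻¹ ≡ 26 (mod 47), so λ ≡ 22·26 ≡ 8.
  x = λ² - 22 - 22 = 64 - 44 ≡ 20; y = λ·(22 - 20) - 19 ≡ 44. → (20, 44)
3P: (20, 44) + (22, 19). λ = (19 - 44)/(22 - 20) ≡ 22/2 mod 47. 2⁻¹ ≡ 24 (mod 47), so λ ≡ 11.
  x = λ² - 20 - 22 = 121 - 42 ≡ 32; y = λ·(20 - 32) - 44 ≡ 12. → (32, 12)
4P: (32, 12) + (22, 19). λ = (19 - 12)/(22 - 32) ≡ 7/37 mod 47. 37⁻¹ ≡ 14 (mod 47) since 37·14 = 518 ≡ 1, so λ ≡ 4.
  x = λ² - 32 - 22 = 16 - 54 ≡ 9; y = λ·(32 - 9) - 12 ≡ 33. → (9, 33)

(9, 33)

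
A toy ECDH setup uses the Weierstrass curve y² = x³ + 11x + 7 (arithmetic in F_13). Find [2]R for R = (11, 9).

(8, 10)

tangent at (11, 9): λ = (3·11² + 11)/(2·9) ≡ 10/5. 5⁻¹ ≡ 8 (mod 13), so λ ≡ 10·8 ≡ 2.
  x = λ² - 11 - 11 = 4 - 22 ≡ 8; y = λ·(11 - 8) - 9 ≡ 10. → (8, 10)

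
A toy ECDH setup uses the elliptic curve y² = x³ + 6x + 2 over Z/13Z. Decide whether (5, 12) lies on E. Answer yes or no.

yes

y² = 12² ≡ 1; x³ + 6x + 2 = 157 ≡ 1 (mod 13). 1 = 1.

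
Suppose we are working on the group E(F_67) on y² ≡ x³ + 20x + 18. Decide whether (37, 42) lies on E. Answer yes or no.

y² = 42² ≡ 22; x³ + 20x + 18 = 51411 ≡ 22 (mod 67). 22 = 22.

yes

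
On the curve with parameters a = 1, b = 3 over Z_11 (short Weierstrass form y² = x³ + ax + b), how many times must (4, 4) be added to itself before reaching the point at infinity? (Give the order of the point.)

9

2P: tangent at (4, 4): λ = (3·4² + 1)/(2·4) ≡ 5/8. 8⁻¹ ≡ 7 (mod 11) since 8·7 = 56 ≡ 1, so λ ≡ 5·7 ≡ 2.
  x = λ² - 4 - 4 = 4 - 8 ≡ 7; y = λ·(4 - 7) - 4 ≡ 1. → (7, 1)
3P: (7, 1) + (4, 4). λ = (4 - 1)/(4 - 7) ≡ 3/8 mod 11. 8⁻¹ ≡ 7 (mod 11) since 8·7 = 56 ≡ 1, so λ ≡ 10.
  x = λ² - 7 - 4 = 100 - 11 ≡ 1; y = λ·(7 - 1) - 1 ≡ 4. → (1, 4)
4P: (1, 4) + (4, 4). λ = (4 - 4)/(4 - 1) ≡ 0/3 mod 11. 3⁻¹ ≡ 4 (mod 11), so λ ≡ 0.
  x = λ² - 1 - 4 = 0 - 5 ≡ 6; y = λ·(1 - 6) - 4 ≡ 7. → (6, 7)
5P: (6, 7) + (4, 4). λ = (4 - 7)/(4 - 6) ≡ 8/9 mod 11. 9⁻¹ ≡ 5 (mod 11) since 9·5 = 45 ≡ 1, so λ ≡ 7.
  x = λ² - 6 - 4 = 49 - 10 ≡ 6; y = λ·(6 - 6) - 7 ≡ 4. → (6, 4)
6P: (6, 4) + (4, 4). λ = (4 - 4)/(4 - 6) ≡ 0/9 mod 11. 9⁻¹ ≡ 5 (mod 11), so λ ≡ 0.
  x = λ² - 6 - 4 = 0 - 10 ≡ 1; y = λ·(6 - 1) - 4 ≡ 7. → (1, 7)
7P: (1, 7) + (4, 4). λ = (4 - 7)/(4 - 1) ≡ 8/3 mod 11. 3⁻¹ ≡ 4 (mod 11), so λ ≡ 10.
  x = λ² - 1 - 4 = 100 - 5 ≡ 7; y = λ·(1 - 7) - 7 ≡ 10. → (7, 10)
8P: (7, 10) + (4, 4). λ = (4 - 10)/(4 - 7) ≡ 5/8 mod 11. 8⁻¹ ≡ 7 (mod 11), so λ ≡ 2.
  x = λ² - 7 - 4 = 4 - 11 ≡ 4; y = λ·(7 - 4) - 10 ≡ 7. → (4, 7)
9P: (4, 7) + (4, 4): same x and y₁ ≡ -y₂, so the sum is the point at infinity.
9P = the point at infinity, so the order is 9.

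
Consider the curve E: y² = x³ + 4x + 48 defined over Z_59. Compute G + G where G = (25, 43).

tangent at (25, 43): λ = (3·25² + 4)/(2·43) ≡ 50/27. 27⁻¹ ≡ 35 (mod 59) since 27·35 = 945 ≡ 1, so λ ≡ 50·35 ≡ 39.
  x = λ² - 25 - 25 = 1521 - 50 ≡ 55; y = λ·(25 - 55) - 43 ≡ 26. → (55, 26)

(55, 26)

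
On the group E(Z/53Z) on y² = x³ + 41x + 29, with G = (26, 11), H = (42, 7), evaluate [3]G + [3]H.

First 3G:
Repeated addition: build up to 3G.
2G: tangent at (26, 11): λ = (3·26² + 41)/(2·11) ≡ 2/22. 22⁻¹ ≡ 41 (mod 53), so λ ≡ 2·41 ≡ 29.
  x = λ² - 26 - 26 = 841 - 52 ≡ 47; y = λ·(26 - 47) - 11 ≡ 16. → (47, 16)
3G: (47, 16) + (26, 11). λ = (11 - 16)/(26 - 47) ≡ 48/32 mod 53. 32⁻¹ ≡ 5 (mod 53), so λ ≡ 28.
  x = λ² - 47 - 26 = 784 - 73 ≡ 22; y = λ·(47 - 22) - 16 ≡ 48. → (22, 48)
3G = (22, 48).
Next 3H:
Repeated addition: build up to 3H.
2H: tangent at (42, 7): λ = (3·42² + 41)/(2·7) ≡ 33/14. 14⁻¹ ≡ 19 (mod 53) since 14·19 = 266 ≡ 1, so λ ≡ 33·19 ≡ 44.
  x = λ² - 42 - 42 = 1936 - 84 ≡ 50; y = λ·(42 - 50) - 7 ≡ 12. → (50, 12)
3H: (50, 12) + (42, 7). λ = (7 - 12)/(42 - 50) ≡ 48/45 mod 53. 45⁻¹ ≡ 33 (mod 53) since 45·33 = 1485 ≡ 1, so λ ≡ 47.
  x = λ² - 50 - 42 = 2209 - 92 ≡ 50; y = λ·(50 - 50) - 12 ≡ 41. → (50, 41)
3H = (50, 41).
Finally 3G + 3H:
(22, 48) + (50, 41). λ = (41 - 48)/(50 - 22) ≡ 46/28 mod 53. 28⁻¹ ≡ 36 (mod 53) since 28·36 = 1008 ≡ 1, so λ ≡ 13.
  x = λ² - 22 - 50 = 169 - 72 ≡ 44; y = λ·(22 - 44) - 48 ≡ 37. → (44, 37)

(44, 37)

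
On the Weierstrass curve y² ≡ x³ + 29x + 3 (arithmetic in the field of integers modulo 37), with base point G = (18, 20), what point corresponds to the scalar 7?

(1, 12)

Repeated addition: build up to 7G.
2G: tangent at (18, 20): λ = (3·18² + 29)/(2·20) ≡ 2/3. 3⁻¹ ≡ 25 (mod 37) since 3·25 = 75 ≡ 1, so λ ≡ 2·25 ≡ 13.
  x = λ² - 18 - 18 = 169 - 36 ≡ 22; y = λ·(18 - 22) - 20 ≡ 2. → (22, 2)
3G: (22, 2) + (18, 20). λ = (20 - 2)/(18 - 22) ≡ 18/33 mod 37. 33⁻¹ ≡ 9 (mod 37) since 33·9 = 297 ≡ 1, so λ ≡ 14.
  x = λ² - 22 - 18 = 196 - 40 ≡ 8; y = λ·(22 - 8) - 2 ≡ 9. → (8, 9)
4G: (8, 9) + (18, 20). λ = (20 - 9)/(18 - 8) ≡ 11/10 mod 37. 10⁻¹ ≡ 26 (mod 37) since 10·26 = 260 ≡ 1, so λ ≡ 27.
  x = λ² - 8 - 18 = 729 - 26 ≡ 0; y = λ·(8 - 0) - 9 ≡ 22. → (0, 22)
5G: (0, 22) + (18, 20). λ = (20 - 22)/(18 - 0) ≡ 35/18 mod 37. 18⁻¹ ≡ 35 (mod 37) since 18·35 = 630 ≡ 1, so λ ≡ 4.
  x = λ² - 0 - 18 = 16 - 18 ≡ 35; y = λ·(0 - 35) - 22 ≡ 23. → (35, 23)
6G: (35, 23) + (18, 20). λ = (20 - 23)/(18 - 35) ≡ 34/20 mod 37. 20⁻¹ ≡ 13 (mod 37), so λ ≡ 35.
  x = λ² - 35 - 18 = 1225 - 53 ≡ 25; y = λ·(35 - 25) - 23 ≡ 31. → (25, 31)
7G: (25, 31) + (18, 20). λ = (20 - 31)/(18 - 25) ≡ 26/30 mod 37. 30⁻¹ ≡ 21 (mod 37), so λ ≡ 28.
  x = λ² - 25 - 18 = 784 - 43 ≡ 1; y = λ·(25 - 1) - 31 ≡ 12. → (1, 12)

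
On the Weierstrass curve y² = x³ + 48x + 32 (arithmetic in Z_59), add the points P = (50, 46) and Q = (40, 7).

(32, 36)

(50, 46) + (40, 7). λ = (7 - 46)/(40 - 50) ≡ 20/49 mod 59. 49⁻¹ ≡ 53 (mod 59), so λ ≡ 57.
  x = λ² - 50 - 40 = 3249 - 90 ≡ 32; y = λ·(50 - 32) - 46 ≡ 36. → (32, 36)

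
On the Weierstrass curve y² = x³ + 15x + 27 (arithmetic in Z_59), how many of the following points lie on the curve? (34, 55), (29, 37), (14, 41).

(34, 55): 55² ≡ 16, rhs ≡ 16 → on.
(29, 37): 37² ≡ 12, rhs ≡ 12 → on.
(14, 41): 41² ≡ 29, rhs ≡ 31 → off.

2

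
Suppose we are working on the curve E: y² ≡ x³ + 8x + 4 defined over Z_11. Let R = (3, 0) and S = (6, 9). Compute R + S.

(0, 9)

(3, 0) + (6, 9). λ = (9 - 0)/(6 - 3) ≡ 9/3 mod 11. 3⁻¹ ≡ 4 (mod 11), so λ ≡ 3.
  x = λ² - 3 - 6 = 9 - 9 ≡ 0; y = λ·(3 - 0) - 0 ≡ 9. → (0, 9)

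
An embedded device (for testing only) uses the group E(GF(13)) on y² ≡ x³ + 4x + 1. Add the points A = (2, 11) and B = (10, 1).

(5, 9)

(2, 11) + (10, 1). λ = (1 - 11)/(10 - 2) ≡ 3/8 mod 13. 8⁻¹ ≡ 5 (mod 13), so λ ≡ 2.
  x = λ² - 2 - 10 = 4 - 12 ≡ 5; y = λ·(2 - 5) - 11 ≡ 9. → (5, 9)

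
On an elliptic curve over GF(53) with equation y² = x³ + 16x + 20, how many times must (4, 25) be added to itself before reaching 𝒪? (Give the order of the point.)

2P: tangent at (4, 25): λ = (3·4² + 16)/(2·25) ≡ 11/50. 50⁻¹ ≡ 35 (mod 53) since 50·35 = 1750 ≡ 1, so λ ≡ 11·35 ≡ 14.
  x = λ² - 4 - 4 = 196 - 8 ≡ 29; y = λ·(4 - 29) - 25 ≡ 49. → (29, 49)
3P: (29, 49) + (4, 25). λ = (25 - 49)/(4 - 29) ≡ 29/28 mod 53. 28⁻¹ ≡ 36 (mod 53), so λ ≡ 37.
  x = λ² - 29 - 4 = 1369 - 33 ≡ 11; y = λ·(29 - 11) - 49 ≡ 34. → (11, 34)
4P: (11, 34) + (4, 25). λ = (25 - 34)/(4 - 11) ≡ 44/46 mod 53. 46⁻¹ ≡ 15 (mod 53), so λ ≡ 24.
  x = λ² - 11 - 4 = 576 - 15 ≡ 31; y = λ·(11 - 31) - 34 ≡ 16. → (31, 16)
5P: (31, 16) + (4, 25). λ = (25 - 16)/(4 - 31) ≡ 9/26 mod 53. 26⁻¹ ≡ 51 (mod 53), so λ ≡ 35.
  x = λ² - 31 - 4 = 1225 - 35 ≡ 24; y = λ·(31 - 24) - 16 ≡ 17. → (24, 17)
6P: (24, 17) + (4, 25). λ = (25 - 17)/(4 - 24) ≡ 8/33 mod 53. 33⁻¹ ≡ 45 (mod 53) since 33·45 = 1485 ≡ 1, so λ ≡ 42.
  x = λ² - 24 - 4 = 1764 - 28 ≡ 40; y = λ·(24 - 40) - 17 ≡ 0. → (40, 0)
7P: (40, 0) + (4, 25). λ = (25 - 0)/(4 - 40) ≡ 25/17 mod 53. 17⁻¹ ≡ 25 (mod 53) since 17·25 = 425 ≡ 1, so λ ≡ 42.
  x = λ² - 40 - 4 = 1764 - 44 ≡ 24; y = λ·(40 - 24) - 0 ≡ 36. → (24, 36)
8P: (24, 36) + (4, 25). λ = (25 - 36)/(4 - 24) ≡ 42/33 mod 53. 33⁻¹ ≡ 45 (mod 53) since 33·45 = 1485 ≡ 1, so λ ≡ 35.
  x = λ² - 24 - 4 = 1225 - 28 ≡ 31; y = λ·(24 - 31) - 36 ≡ 37. → (31, 37)
9P: (31, 37) + (4, 25). λ = (25 - 37)/(4 - 31) ≡ 41/26 mod 53. 26⁻¹ ≡ 51 (mod 53), so λ ≡ 24.
  x = λ² - 31 - 4 = 576 - 35 ≡ 11; y = λ·(31 - 11) - 37 ≡ 19. → (11, 19)
10P: (11, 19) + (4, 25). λ = (25 - 19)/(4 - 11) ≡ 6/46 mod 53. 46⁻¹ ≡ 15 (mod 53), so λ ≡ 37.
  x = λ² - 11 - 4 = 1369 - 15 ≡ 29; y = λ·(11 - 29) - 19 ≡ 4. → (29, 4)
11P: (29, 4) + (4, 25). λ = (25 - 4)/(4 - 29) ≡ 21/28 mod 53. 28⁻¹ ≡ 36 (mod 53) since 28·36 = 1008 ≡ 1, so λ ≡ 14.
  x = λ² - 29 - 4 = 196 - 33 ≡ 4; y = λ·(29 - 4) - 4 ≡ 28. → (4, 28)
12P: (4, 28) + (4, 25): same x and y₁ ≡ -y₂, so the sum is 𝒪.
12P = 𝒪, so the order is 12.

12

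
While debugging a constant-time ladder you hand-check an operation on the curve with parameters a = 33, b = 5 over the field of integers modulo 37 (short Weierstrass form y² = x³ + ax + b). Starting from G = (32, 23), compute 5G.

Double-and-add on 5 = (101)₂. Start with G = (32, 23) for the leading 1-bit.
double: tangent at (32, 23): λ = (3·32² + 33)/(2·23) ≡ 34/9. 9⁻¹ ≡ 33 (mod 37), so λ ≡ 34·33 ≡ 12.
  x = λ² - 32 - 32 = 144 - 64 ≡ 6; y = λ·(32 - 6) - 23 ≡ 30. → (6, 30)
double: tangent at (6, 30): λ = (3·6² + 33)/(2·30) ≡ 30/23. 23⁻¹ ≡ 29 (mod 37), so λ ≡ 30·29 ≡ 19.
  x = λ² - 6 - 6 = 361 - 12 ≡ 16; y = λ·(6 - 16) - 30 ≡ 2. → (16, 2)
add G: (16, 2) + (32, 23). λ = (23 - 2)/(32 - 16) ≡ 21/16 mod 37. 16⁻¹ ≡ 7 (mod 37) since 16·7 = 112 ≡ 1, so λ ≡ 36.
  x = λ² - 16 - 32 = 1296 - 48 ≡ 27; y = λ·(16 - 27) - 2 ≡ 9. → (27, 9)

(27, 9)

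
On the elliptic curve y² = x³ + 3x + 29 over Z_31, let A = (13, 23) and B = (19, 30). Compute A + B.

(15, 16)

(13, 23) + (19, 30). λ = (30 - 23)/(19 - 13) ≡ 7/6 mod 31. 6⁻¹ ≡ 26 (mod 31), so λ ≡ 27.
  x = λ² - 13 - 19 = 729 - 32 ≡ 15; y = λ·(13 - 15) - 23 ≡ 16. → (15, 16)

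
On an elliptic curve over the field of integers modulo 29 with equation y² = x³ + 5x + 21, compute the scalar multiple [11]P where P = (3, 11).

(8, 14)

Double-and-add on 11 = (1011)₂. Start with P = (3, 11) for the leading 1-bit.
double: tangent at (3, 11): λ = (3·3² + 5)/(2·11) ≡ 3/22. 22⁻¹ ≡ 4 (mod 29) since 22·4 = 88 ≡ 1, so λ ≡ 3·4 ≡ 12.
  x = λ² - 3 - 3 = 144 - 6 ≡ 22; y = λ·(3 - 22) - 11 ≡ 22. → (22, 22)
double: tangent at (22, 22): λ = (3·22² + 5)/(2·22) ≡ 7/15. 15⁻¹ ≡ 2 (mod 29) since 15·2 = 30 ≡ 1, so λ ≡ 7·2 ≡ 14.
  x = λ² - 22 - 22 = 196 - 44 ≡ 7; y = λ·(22 - 7) - 22 ≡ 14. → (7, 14)
add P: (7, 14) + (3, 11). λ = (11 - 14)/(3 - 7) ≡ 26/25 mod 29. 25⁻¹ ≡ 7 (mod 29), so λ ≡ 8.
  x = λ² - 7 - 3 = 64 - 10 ≡ 25; y = λ·(7 - 25) - 14 ≡ 16. → (25, 16)
double: tangent at (25, 16): λ = (3·25² + 5)/(2·16) ≡ 24/3. 3⁻¹ ≡ 10 (mod 29), so λ ≡ 24·10 ≡ 8.
  x = λ² - 25 - 25 = 64 - 50 ≡ 14; y = λ·(25 - 14) - 16 ≡ 14. → (14, 14)
add P: (14, 14) + (3, 11). λ = (11 - 14)/(3 - 14) ≡ 26/18 mod 29. 18⁻¹ ≡ 21 (mod 29), so λ ≡ 24.
  x = λ² - 14 - 3 = 576 - 17 ≡ 8; y = λ·(14 - 8) - 14 ≡ 14. → (8, 14)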